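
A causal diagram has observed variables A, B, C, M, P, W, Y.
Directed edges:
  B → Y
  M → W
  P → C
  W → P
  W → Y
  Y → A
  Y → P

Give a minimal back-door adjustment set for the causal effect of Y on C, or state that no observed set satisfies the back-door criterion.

Y→C: minimal back-door set {W}.

desc(Y)\{Y}={A,C,P}; candidates ⊆ {B,M,W}.
size 0: {}; under {} Y still reaches {B,C,M,P,W} ∋ C.
{W}: Y⊥C given {W} in G with Y→· removed — back-door holds.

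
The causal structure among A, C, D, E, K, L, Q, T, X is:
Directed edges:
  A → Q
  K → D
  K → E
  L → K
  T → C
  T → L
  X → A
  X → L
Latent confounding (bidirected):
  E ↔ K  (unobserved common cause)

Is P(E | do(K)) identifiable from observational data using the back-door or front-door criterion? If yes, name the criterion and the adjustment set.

P(E|do(K)): not identifiable (no BD/FD set).

desc(K)\{K}={D,E}; candidates ⊆ {A,C,L,Q,T,X}.
K↔E: latent back-door arc(s) into K.
size 0: {}; under {} K still reaches {A,C,E,L,Q,T,X} ∋ E.
size 1: {A}, {C}, {L} …(+3); under {A} K still reaches {C,E,L,T,X} ∋ E.
size 2: {A,C}, {A,L}, {A,Q} …(+12); under {A,C} K still reaches {E,L,T,X} ∋ E.
K↔E cannot be blocked by any observed set — no back-door set.
No mediator lies on a directed K→…→E path.
Neither criterion identifies P(E|do(K)) in this graph.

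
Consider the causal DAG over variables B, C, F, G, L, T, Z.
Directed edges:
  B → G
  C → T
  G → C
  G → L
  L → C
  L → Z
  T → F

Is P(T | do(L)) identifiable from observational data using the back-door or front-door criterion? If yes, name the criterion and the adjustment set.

desc(L)\{L}={C,F,T,Z}; candidates ⊆ {B,G}.
size 0: {}; under {} L still reaches {B,C,F,G,T} ∋ T.
{G}: L⊥T given {G} in G with L→· removed — back-door holds.
P(T|do(L)) = Σ_{G} P(T|L,G)·P(G).

P(T|do(L)): backdoor, adjust for {G}.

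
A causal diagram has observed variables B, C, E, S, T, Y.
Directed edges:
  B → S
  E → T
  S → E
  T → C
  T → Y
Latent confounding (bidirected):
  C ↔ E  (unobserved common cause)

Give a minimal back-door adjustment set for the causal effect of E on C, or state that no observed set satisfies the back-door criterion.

desc(E)\{E}={C,T,Y}; candidates ⊆ {B,S}.
E↔C: latent back-door arc(s) into E.
size 0: {}; under {} E still reaches {B,C,S} ∋ C.
size 1: {B}, {S}; under {B} E still reaches {C,S} ∋ C.
size 2: {B,S}; under {B,S} E still reaches {C} ∋ C.
E↔C cannot be blocked by any observed set — no back-door set.

E→C: no observed back-door set.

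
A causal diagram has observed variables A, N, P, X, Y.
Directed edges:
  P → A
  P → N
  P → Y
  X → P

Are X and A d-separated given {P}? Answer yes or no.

Bayes-Ball from X | {P} reaches ∅.
A ∉ reach(X|{P}) ⇒ X ⊥ A | {P}.

Yes — X ⊥ A | {P}.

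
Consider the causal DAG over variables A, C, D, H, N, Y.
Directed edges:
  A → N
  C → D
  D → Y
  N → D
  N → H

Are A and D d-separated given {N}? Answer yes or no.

Bayes-Ball from A | {N} reaches ∅.
D ∉ reach(A|{N}) ⇒ A ⊥ D | {N}.

Yes — A ⊥ D | {N}.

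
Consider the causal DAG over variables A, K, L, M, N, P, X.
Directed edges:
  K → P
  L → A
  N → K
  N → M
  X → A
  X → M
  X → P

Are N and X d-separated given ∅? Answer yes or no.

Yes — N ⊥ X | ∅.

Bayes-Ball from N | ∅ reaches {K,M,P}.
X ∉ reach(N|∅) ⇒ N ⊥ X | ∅.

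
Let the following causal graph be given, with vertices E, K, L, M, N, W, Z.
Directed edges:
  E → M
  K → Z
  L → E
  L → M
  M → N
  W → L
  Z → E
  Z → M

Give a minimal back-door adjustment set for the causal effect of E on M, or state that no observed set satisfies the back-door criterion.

E→M: minimal back-door set {L, Z}.

desc(E)\{E}={M,N}; candidates ⊆ {K,L,W,Z}.
size 0: {}; under {} E still reaches {K,L,M,N,W,Z} ∋ M.
size 1: {K}, {L}, {W} …(+1); under {K} E still reaches {L,M,N,W,Z} ∋ M.
{L,Z}: E⊥M given {L,Z} in G with E→· removed — back-door holds.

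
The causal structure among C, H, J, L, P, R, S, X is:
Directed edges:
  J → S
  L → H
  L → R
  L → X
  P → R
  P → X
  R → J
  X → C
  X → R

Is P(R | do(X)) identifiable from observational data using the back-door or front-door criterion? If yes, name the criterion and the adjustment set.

desc(X)\{X}={C,J,R,S}; candidates ⊆ {H,L,P}.
size 0: {}; under {} X still reaches {H,J,L,P,R,S} ∋ R.
size 1: {H}, {L}, {P}; under {H} X still reaches {J,L,P,R,S} ∋ R.
{L,P}: X⊥R given {L,P} in G with X→· removed — back-door holds.
P(R|do(X)) = Σ_{L,P} P(R|X,L,P)·P(L,P).

P(R|do(X)): backdoor, adjust for {L, P}.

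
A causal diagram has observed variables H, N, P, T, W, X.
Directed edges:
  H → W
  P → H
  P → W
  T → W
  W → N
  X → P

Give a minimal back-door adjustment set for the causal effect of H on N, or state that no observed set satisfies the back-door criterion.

H→N: minimal back-door set {P}.

desc(H)\{H}={N,W}; candidates ⊆ {P,T,X}.
size 0: {}; under {} H still reaches {N,P,W,X} ∋ N.
{P}: H⊥N given {P} in G with H→· removed — back-door holds.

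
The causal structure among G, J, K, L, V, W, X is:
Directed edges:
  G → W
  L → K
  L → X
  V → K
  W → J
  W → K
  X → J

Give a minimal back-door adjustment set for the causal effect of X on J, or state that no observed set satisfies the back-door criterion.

desc(X)\{X}={J}; candidates ⊆ {G,K,L,V,W}.
∅: X⊥J given ∅ in G with X→· removed — back-door holds.

X→J: minimal back-door set ∅.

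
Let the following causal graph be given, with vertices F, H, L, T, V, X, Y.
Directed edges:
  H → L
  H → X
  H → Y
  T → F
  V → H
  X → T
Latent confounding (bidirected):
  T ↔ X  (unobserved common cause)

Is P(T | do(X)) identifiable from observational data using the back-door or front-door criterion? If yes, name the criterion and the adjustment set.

P(T|do(X)): not identifiable (no BD/FD set).

desc(X)\{X}={F,T}; candidates ⊆ {H,L,V,Y}.
X↔T: latent back-door arc(s) into X.
size 0: {}; under {} X still reaches {F,H,L,T,V,Y} ∋ T.
size 1: {H}, {L}, {V} …(+1); under {H} X still reaches {F,T} ∋ T.
size 2: {H,L}, {H,V}, {H,Y} …(+3); under {H,L} X still reaches {F,T} ∋ T.
X↔T cannot be blocked by any observed set — no back-door set.
No mediator lies on a directed X→…→T path.
Neither criterion identifies P(T|do(X)) in this graph.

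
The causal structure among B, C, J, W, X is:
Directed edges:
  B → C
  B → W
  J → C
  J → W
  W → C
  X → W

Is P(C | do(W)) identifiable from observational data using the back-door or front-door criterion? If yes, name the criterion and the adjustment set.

P(C|do(W)): backdoor, adjust for {B, J}.

desc(W)\{W}={C}; candidates ⊆ {B,J,X}.
size 0: {}; under {} W still reaches {B,C,J,X} ∋ C.
size 1: {B}, {J}, {X}; under {B} W still reaches {C,J,X} ∋ C.
{B,J}: W⊥C given {B,J} in G with W→· removed — back-door holds.
P(C|do(W)) = Σ_{B,J} P(C|W,B,J)·P(B,J).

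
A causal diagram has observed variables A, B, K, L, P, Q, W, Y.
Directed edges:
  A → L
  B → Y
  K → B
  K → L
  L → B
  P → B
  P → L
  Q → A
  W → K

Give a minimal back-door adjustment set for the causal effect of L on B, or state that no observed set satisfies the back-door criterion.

desc(L)\{L}={B,Y}; candidates ⊆ {A,K,P,Q,W}.
size 0: {}; under {} L still reaches {A,B,K,P,Q,W,Y} ∋ B.
size 1: {A}, {K}, {P} …(+2); under {A} L still reaches {B,K,P,W,Y} ∋ B.
{K,P}: L⊥B given {K,P} in G with L→· removed — back-door holds.

L→B: minimal back-door set {K, P}.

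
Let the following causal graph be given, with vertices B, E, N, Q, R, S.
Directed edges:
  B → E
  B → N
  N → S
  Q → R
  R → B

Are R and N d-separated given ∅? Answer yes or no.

Bayes-Ball from R | ∅ reaches {B,E,N,Q,S}.
N ∈ reach(R|∅) ⇒ R ⊥̸ N | ∅.

No — R and N are d-connected given ∅.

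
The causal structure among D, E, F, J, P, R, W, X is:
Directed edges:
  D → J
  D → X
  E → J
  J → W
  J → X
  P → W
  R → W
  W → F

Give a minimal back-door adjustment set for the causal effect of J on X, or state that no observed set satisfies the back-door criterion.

J→X: minimal back-door set {D}.

desc(J)\{J}={F,W,X}; candidates ⊆ {D,E,P,R}.
size 0: {}; under {} J still reaches {D,E,X} ∋ X.
{D}: J⊥X given {D} in G with J→· removed — back-door holds.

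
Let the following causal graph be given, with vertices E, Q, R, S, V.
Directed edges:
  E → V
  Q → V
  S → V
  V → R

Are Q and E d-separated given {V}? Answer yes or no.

No — Q and E are d-connected given {V}.

Bayes-Ball from Q | {V} reaches {E,S}.
E ∈ reach(Q|{V}) ⇒ Q ⊥̸ E | {V}.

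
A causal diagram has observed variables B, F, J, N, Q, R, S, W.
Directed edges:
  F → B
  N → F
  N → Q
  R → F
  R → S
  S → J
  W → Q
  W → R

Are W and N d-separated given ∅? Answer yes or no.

Bayes-Ball from W | ∅ reaches {B,F,J,Q,R,S}.
N ∉ reach(W|∅) ⇒ W ⊥ N | ∅.

Yes — W ⊥ N | ∅.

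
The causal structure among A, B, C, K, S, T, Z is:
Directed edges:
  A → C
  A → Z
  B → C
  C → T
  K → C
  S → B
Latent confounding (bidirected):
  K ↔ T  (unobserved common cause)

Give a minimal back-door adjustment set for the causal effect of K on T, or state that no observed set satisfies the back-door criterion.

K→T: no observed back-door set.

desc(K)\{K}={C,T}; candidates ⊆ {A,B,S,Z}.
K↔T: latent back-door arc(s) into K.
size 0: {}; under {} K still reaches {T} ∋ T.
size 1: {A}, {B}, {S} …(+1); under {A} K still reaches {T} ∋ T.
size 2: {A,B}, {A,S}, {A,Z} …(+3); under {A,B} K still reaches {T} ∋ T.
K↔T cannot be blocked by any observed set — no back-door set.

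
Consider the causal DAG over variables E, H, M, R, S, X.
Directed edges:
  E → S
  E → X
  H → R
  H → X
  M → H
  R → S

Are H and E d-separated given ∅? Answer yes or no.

Bayes-Ball from H | ∅ reaches {M,R,S,X}.
E ∉ reach(H|∅) ⇒ H ⊥ E | ∅.

Yes — H ⊥ E | ∅.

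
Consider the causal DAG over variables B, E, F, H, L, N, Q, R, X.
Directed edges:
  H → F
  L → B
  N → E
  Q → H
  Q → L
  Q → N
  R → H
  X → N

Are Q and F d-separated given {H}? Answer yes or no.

Bayes-Ball from Q | {H} reaches {B,E,L,N,R}.
F ∉ reach(Q|{H}) ⇒ Q ⊥ F | {H}.

Yes — Q ⊥ F | {H}.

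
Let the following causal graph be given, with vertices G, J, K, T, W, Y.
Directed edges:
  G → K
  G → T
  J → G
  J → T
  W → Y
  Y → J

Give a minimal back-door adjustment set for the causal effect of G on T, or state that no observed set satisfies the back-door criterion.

desc(G)\{G}={K,T}; candidates ⊆ {J,W,Y}.
size 0: {}; under {} G still reaches {J,T,W,Y} ∋ T.
{J}: G⊥T given {J} in G with G→· removed — back-door holds.

G→T: minimal back-door set {J}.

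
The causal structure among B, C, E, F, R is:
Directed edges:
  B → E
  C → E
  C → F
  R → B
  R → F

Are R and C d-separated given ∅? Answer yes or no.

Yes — R ⊥ C | ∅.

Bayes-Ball from R | ∅ reaches {B,E,F}.
C ∉ reach(R|∅) ⇒ R ⊥ C | ∅.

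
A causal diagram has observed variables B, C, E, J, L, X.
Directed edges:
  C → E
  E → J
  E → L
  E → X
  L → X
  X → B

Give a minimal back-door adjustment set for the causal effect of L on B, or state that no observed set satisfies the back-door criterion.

L→B: minimal back-door set {E}.

desc(L)\{L}={B,X}; candidates ⊆ {C,E,J}.
size 0: {}; under {} L still reaches {B,C,E,J,X} ∋ B.
{E}: L⊥B given {E} in G with L→· removed — back-door holds.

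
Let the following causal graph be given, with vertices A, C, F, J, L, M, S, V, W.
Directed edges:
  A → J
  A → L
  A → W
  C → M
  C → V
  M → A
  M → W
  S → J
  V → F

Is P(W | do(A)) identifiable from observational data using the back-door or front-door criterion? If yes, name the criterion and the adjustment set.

desc(A)\{A}={J,L,W}; candidates ⊆ {C,F,M,S,V}.
size 0: {}; under {} A still reaches {C,F,M,V,W} ∋ W.
{M}: A⊥W given {M} in G with A→· removed — back-door holds.
P(W|do(A)) = Σ_{M} P(W|A,M)·P(M).

P(W|do(A)): backdoor, adjust for {M}.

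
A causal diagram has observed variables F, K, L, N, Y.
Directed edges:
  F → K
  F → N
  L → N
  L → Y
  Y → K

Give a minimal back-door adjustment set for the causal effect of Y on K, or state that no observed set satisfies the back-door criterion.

desc(Y)\{Y}={K}; candidates ⊆ {F,L,N}.
∅: Y⊥K given ∅ in G with Y→· removed — back-door holds.

Y→K: minimal back-door set ∅.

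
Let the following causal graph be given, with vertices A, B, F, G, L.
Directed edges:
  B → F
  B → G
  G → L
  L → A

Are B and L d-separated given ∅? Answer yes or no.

Bayes-Ball from B | ∅ reaches {A,F,G,L}.
L ∈ reach(B|∅) ⇒ B ⊥̸ L | ∅.

No — B and L are d-connected given ∅.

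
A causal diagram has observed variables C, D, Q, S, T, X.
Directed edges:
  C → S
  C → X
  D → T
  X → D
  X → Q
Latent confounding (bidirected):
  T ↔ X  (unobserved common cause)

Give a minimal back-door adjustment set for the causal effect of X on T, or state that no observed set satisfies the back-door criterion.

X→T: no observed back-door set.

desc(X)\{X}={D,Q,T}; candidates ⊆ {C,S}.
X↔T: latent back-door arc(s) into X.
size 0: {}; under {} X still reaches {C,S,T} ∋ T.
size 1: {C}, {S}; under {C} X still reaches {T} ∋ T.
size 2: {C,S}; under {C,S} X still reaches {T} ∋ T.
X↔T cannot be blocked by any observed set — no back-door set.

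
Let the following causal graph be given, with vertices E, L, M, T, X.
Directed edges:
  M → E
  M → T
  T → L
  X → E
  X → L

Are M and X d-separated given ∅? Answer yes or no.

Bayes-Ball from M | ∅ reaches {E,L,T}.
X ∉ reach(M|∅) ⇒ M ⊥ X | ∅.

Yes — M ⊥ X | ∅.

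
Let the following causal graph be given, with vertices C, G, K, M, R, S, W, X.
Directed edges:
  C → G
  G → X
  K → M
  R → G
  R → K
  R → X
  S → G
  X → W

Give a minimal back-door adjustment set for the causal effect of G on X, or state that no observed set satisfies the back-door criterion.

G→X: minimal back-door set {R}.

desc(G)\{G}={W,X}; candidates ⊆ {C,K,M,R,S}.
size 0: {}; under {} G still reaches {C,K,M,R,S,W,X} ∋ X.
{R}: G⊥X given {R} in G with G→· removed — back-door holds.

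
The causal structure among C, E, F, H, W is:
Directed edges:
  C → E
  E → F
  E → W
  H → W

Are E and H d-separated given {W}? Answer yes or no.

No — E and H are d-connected given {W}.

Bayes-Ball from E | {W} reaches {C,F,H}.
H ∈ reach(E|{W}) ⇒ E ⊥̸ H | {W}.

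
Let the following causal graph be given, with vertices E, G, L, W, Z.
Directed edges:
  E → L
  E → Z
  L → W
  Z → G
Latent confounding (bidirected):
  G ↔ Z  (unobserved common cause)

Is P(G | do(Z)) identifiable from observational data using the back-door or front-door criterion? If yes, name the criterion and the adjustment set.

desc(Z)\{Z}={G}; candidates ⊆ {E,L,W}.
Z↔G: latent back-door arc(s) into Z.
size 0: {}; under {} Z still reaches {E,G,L,W} ∋ G.
size 1: {E}, {L}, {W}; under {E} Z still reaches {G} ∋ G.
size 2: {E,L}, {E,W}, {L,W}; under {E,L} Z still reaches {G} ∋ G.
Z↔G cannot be blocked by any observed set — no back-door set.
No mediator lies on a directed Z→…→G path.
Neither criterion identifies P(G|do(Z)) in this graph.

P(G|do(Z)): not identifiable (no BD/FD set).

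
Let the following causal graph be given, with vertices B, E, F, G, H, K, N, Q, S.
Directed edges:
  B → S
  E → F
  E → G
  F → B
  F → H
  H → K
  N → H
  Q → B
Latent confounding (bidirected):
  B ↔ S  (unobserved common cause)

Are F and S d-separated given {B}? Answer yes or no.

No — F and S are d-connected given {B}.

Bayes-Ball from F | {B} reaches {E,G,H,K,Q,S}.
S ∈ reach(F|{B}) ⇒ F ⊥̸ S | {B}.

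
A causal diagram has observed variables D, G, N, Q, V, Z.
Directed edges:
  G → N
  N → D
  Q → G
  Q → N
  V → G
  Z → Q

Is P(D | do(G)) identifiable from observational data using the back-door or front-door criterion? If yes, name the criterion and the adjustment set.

P(D|do(G)): backdoor, adjust for {Q}.

desc(G)\{G}={D,N}; candidates ⊆ {Q,V,Z}.
size 0: {}; under {} G still reaches {D,N,Q,V,Z} ∋ D.
{Q}: G⊥D given {Q} in G with G→· removed — back-door holds.
P(D|do(G)) = Σ_{Q} P(D|G,Q)·P(Q).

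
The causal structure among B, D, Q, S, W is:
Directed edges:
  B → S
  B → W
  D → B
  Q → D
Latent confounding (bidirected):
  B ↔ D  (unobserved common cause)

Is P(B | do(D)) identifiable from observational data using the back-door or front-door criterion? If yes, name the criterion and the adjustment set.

P(B|do(D)): not identifiable (no BD/FD set).

desc(D)\{D}={B,S,W}; candidates ⊆ {Q}.
D↔B: latent back-door arc(s) into D.
size 0: {}; under {} D still reaches {B,Q,S,W} ∋ B.
size 1: {Q}; under {Q} D still reaches {B,S,W} ∋ B.
D↔B cannot be blocked by any observed set — no back-door set.
No mediator lies on a directed D→…→B path.
Neither criterion identifies P(B|do(D)) in this graph.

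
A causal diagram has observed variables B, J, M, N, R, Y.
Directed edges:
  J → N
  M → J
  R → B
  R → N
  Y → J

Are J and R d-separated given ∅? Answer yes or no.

Bayes-Ball from J | ∅ reaches {M,N,Y}.
R ∉ reach(J|∅) ⇒ J ⊥ R | ∅.

Yes — J ⊥ R | ∅.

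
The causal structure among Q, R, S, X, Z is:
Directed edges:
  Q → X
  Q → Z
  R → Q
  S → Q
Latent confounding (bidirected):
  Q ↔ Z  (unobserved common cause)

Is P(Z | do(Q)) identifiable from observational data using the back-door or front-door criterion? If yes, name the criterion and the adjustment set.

desc(Q)\{Q}={X,Z}; candidates ⊆ {R,S}.
Q↔Z: latent back-door arc(s) into Q.
size 0: {}; under {} Q still reaches {R,S,Z} ∋ Z.
size 1: {R}, {S}; under {R} Q still reaches {S,Z} ∋ Z.
size 2: {R,S}; under {R,S} Q still reaches {Z} ∋ Z.
Q↔Z cannot be blocked by any observed set — no back-door set.
No mediator lies on a directed Q→…→Z path.
Neither criterion identifies P(Z|do(Q)) in this graph.

P(Z|do(Q)): not identifiable (no BD/FD set).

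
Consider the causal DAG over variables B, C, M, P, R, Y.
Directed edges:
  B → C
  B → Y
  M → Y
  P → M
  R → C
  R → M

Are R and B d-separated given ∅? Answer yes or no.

Yes — R ⊥ B | ∅.

Bayes-Ball from R | ∅ reaches {C,M,Y}.
B ∉ reach(R|∅) ⇒ R ⊥ B | ∅.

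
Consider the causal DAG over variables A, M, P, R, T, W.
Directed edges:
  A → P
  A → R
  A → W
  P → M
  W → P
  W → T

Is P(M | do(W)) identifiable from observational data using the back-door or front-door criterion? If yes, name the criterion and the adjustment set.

P(M|do(W)): backdoor, adjust for {A}.

desc(W)\{W}={M,P,T}; candidates ⊆ {A,R}.
size 0: {}; under {} W still reaches {A,M,P,R} ∋ M.
{A}: W⊥M given {A} in G with W→· removed — back-door holds.
P(M|do(W)) = Σ_{A} P(M|W,A)·P(A).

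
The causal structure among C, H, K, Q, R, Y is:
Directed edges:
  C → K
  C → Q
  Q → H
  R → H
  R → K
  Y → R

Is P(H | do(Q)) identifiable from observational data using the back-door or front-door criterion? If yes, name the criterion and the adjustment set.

P(H|do(Q)): backdoor, adjust for ∅.

desc(Q)\{Q}={H}; candidates ⊆ {C,K,R,Y}.
∅: Q⊥H given ∅ in G with Q→· removed — back-door holds.
P(H|do(Q)) = P(H|Q) — no adjustment needed.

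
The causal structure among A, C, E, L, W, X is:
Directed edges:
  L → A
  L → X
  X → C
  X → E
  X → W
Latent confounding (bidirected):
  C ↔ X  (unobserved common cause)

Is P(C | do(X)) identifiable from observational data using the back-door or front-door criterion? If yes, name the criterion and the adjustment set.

P(C|do(X)): not identifiable (no BD/FD set).

desc(X)\{X}={C,E,W}; candidates ⊆ {A,L}.
X↔C: latent back-door arc(s) into X.
size 0: {}; under {} X still reaches {A,C,L} ∋ C.
size 1: {A}, {L}; under {A} X still reaches {C,L} ∋ C.
size 2: {A,L}; under {A,L} X still reaches {C} ∋ C.
X↔C cannot be blocked by any observed set — no back-door set.
No mediator lies on a directed X→…→C path.
Neither criterion identifies P(C|do(X)) in this graph.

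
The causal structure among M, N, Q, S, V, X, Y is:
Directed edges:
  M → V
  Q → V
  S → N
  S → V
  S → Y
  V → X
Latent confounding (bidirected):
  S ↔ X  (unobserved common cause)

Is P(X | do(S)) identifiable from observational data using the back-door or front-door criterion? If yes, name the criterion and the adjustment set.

P(X|do(S)): frontdoor, adjust for {V}.

desc(S)\{S}={N,V,X,Y}; candidates ⊆ {M,Q}.
S↔X: latent back-door arc(s) into S.
size 0: {}; under {} S still reaches {X} ∋ X.
size 1: {M}, {Q}; under {M} S still reaches {X} ∋ X.
size 2: {M,Q}; under {M,Q} S still reaches {X} ∋ X.
S↔X cannot be blocked by any observed set — no back-door set.
{V}: (i) intercepts every directed S→X path; (ii) no back-door S→{V}; (iii) {S} blocks every back-door {V}→X. Front-door holds.
P(X|do(S)) = Σ_{V} P(V|S) Σ_{S'} P(X|V,S')P(S').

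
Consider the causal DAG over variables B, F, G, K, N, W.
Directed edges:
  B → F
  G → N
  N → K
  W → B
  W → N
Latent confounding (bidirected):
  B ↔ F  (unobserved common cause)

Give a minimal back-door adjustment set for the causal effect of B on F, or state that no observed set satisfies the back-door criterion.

B→F: no observed back-door set.

desc(B)\{B}={F}; candidates ⊆ {G,K,N,W}.
B↔F: latent back-door arc(s) into B.
size 0: {}; under {} B still reaches {F,K,N,W} ∋ F.
size 1: {G}, {K}, {N} …(+1); under {G} B still reaches {F,K,N,W} ∋ F.
size 2: {G,K}, {G,N}, {G,W} …(+3); under {G,K} B still reaches {F,N,W} ∋ F.
B↔F cannot be blocked by any observed set — no back-door set.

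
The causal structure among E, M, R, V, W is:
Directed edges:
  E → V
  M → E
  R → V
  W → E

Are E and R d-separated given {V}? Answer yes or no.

Bayes-Ball from E | {V} reaches {M,R,W}.
R ∈ reach(E|{V}) ⇒ E ⊥̸ R | {V}.

No — E and R are d-connected given {V}.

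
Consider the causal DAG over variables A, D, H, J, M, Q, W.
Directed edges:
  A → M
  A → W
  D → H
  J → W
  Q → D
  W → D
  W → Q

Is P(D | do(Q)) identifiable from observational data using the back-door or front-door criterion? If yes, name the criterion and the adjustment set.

P(D|do(Q)): backdoor, adjust for {W}.

desc(Q)\{Q}={D,H}; candidates ⊆ {A,J,M,W}.
size 0: {}; under {} Q still reaches {A,D,H,J,M,W} ∋ D.
{W}: Q⊥D given {W} in G with Q→· removed — back-door holds.
P(D|do(Q)) = Σ_{W} P(D|Q,W)·P(W).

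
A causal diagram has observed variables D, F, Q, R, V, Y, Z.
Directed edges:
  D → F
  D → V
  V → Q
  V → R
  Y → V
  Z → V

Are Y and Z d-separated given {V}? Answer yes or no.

No — Y and Z are d-connected given {V}.

Bayes-Ball from Y | {V} reaches {D,F,Z}.
Z ∈ reach(Y|{V}) ⇒ Y ⊥̸ Z | {V}.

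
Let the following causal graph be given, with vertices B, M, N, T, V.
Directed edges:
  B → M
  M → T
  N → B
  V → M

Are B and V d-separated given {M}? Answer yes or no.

Bayes-Ball from B | {M} reaches {N,V}.
V ∈ reach(B|{M}) ⇒ B ⊥̸ V | {M}.

No — B and V are d-connected given {M}.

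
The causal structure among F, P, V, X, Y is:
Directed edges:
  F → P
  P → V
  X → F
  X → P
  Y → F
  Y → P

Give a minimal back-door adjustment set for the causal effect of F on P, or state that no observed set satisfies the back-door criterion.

F→P: minimal back-door set {X, Y}.

desc(F)\{F}={P,V}; candidates ⊆ {X,Y}.
size 0: {}; under {} F still reaches {P,V,X,Y} ∋ P.
size 1: {X}, {Y}; under {X} F still reaches {P,V,Y} ∋ P.
{X,Y}: F⊥P given {X,Y} in G with F→· removed — back-door holds.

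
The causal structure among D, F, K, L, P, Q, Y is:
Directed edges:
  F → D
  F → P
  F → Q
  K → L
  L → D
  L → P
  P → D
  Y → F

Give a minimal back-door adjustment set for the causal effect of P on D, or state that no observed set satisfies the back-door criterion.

P→D: minimal back-door set {F, L}.

desc(P)\{P}={D}; candidates ⊆ {F,K,L,Q,Y}.
size 0: {}; under {} P still reaches {D,F,K,L,Q,Y} ∋ D.
size 1: {F}, {K}, {L} …(+2); under {F} P still reaches {D,K,L} ∋ D.
{F,L}: P⊥D given {F,L} in G with P→· removed — back-door holds.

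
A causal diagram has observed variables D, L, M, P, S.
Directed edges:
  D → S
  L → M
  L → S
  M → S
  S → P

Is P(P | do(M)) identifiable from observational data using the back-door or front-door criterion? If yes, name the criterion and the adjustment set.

desc(M)\{M}={P,S}; candidates ⊆ {D,L}.
size 0: {}; under {} M still reaches {L,P,S} ∋ P.
{L}: M⊥P given {L} in G with M→· removed — back-door holds.
P(P|do(M)) = Σ_{L} P(P|M,L)·P(L).

P(P|do(M)): backdoor, adjust for {L}.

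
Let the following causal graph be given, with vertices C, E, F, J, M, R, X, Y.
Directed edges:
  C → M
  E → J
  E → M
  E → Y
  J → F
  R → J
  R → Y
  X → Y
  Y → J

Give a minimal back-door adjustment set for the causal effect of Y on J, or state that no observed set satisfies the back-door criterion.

Y→J: minimal back-door set {E, R}.

desc(Y)\{Y}={F,J}; candidates ⊆ {C,E,M,R,X}.
size 0: {}; under {} Y still reaches {E,F,J,M,R,X} ∋ J.
size 1: {C}, {E}, {M} …(+2); under {C} Y still reaches {E,F,J,M,R,X} ∋ J.
{E,R}: Y⊥J given {E,R} in G with Y→· removed — back-door holds.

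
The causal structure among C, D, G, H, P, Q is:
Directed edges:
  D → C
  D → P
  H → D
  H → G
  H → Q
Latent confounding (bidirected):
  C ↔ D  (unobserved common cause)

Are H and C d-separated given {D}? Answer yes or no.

No — H and C are d-connected given {D}.

Bayes-Ball from H | {D} reaches {C,G,Q}.
C ∈ reach(H|{D}) ⇒ H ⊥̸ C | {D}.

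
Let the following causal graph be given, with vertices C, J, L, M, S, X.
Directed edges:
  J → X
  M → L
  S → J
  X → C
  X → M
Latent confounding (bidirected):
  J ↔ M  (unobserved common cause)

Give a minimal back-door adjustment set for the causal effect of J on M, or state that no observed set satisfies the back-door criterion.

desc(J)\{J}={C,L,M,X}; candidates ⊆ {S}.
J↔M: latent back-door arc(s) into J.
size 0: {}; under {} J still reaches {L,M,S} ∋ M.
size 1: {S}; under {S} J still reaches {L,M} ∋ M.
J↔M cannot be blocked by any observed set — no back-door set.

J→M: no observed back-door set.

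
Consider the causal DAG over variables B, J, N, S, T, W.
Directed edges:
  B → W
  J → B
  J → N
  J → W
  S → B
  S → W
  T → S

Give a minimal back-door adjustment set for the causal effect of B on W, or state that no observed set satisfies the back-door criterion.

B→W: minimal back-door set {J, S}.

desc(B)\{B}={W}; candidates ⊆ {J,N,S,T}.
size 0: {}; under {} B still reaches {J,N,S,T,W} ∋ W.
size 1: {J}, {N}, {S} …(+1); under {J} B still reaches {S,T,W} ∋ W.
{J,S}: B⊥W given {J,S} in G with B→· removed — back-door holds.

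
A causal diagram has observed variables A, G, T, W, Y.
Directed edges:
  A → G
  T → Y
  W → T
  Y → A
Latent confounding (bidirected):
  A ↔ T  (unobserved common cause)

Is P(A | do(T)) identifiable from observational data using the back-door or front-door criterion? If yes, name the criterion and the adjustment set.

P(A|do(T)): frontdoor, adjust for {Y}.

desc(T)\{T}={A,G,Y}; candidates ⊆ {W}.
T↔A: latent back-door arc(s) into T.
size 0: {}; under {} T still reaches {A,G,W} ∋ A.
size 1: {W}; under {W} T still reaches {A,G} ∋ A.
T↔A cannot be blocked by any observed set — no back-door set.
{Y}: (i) intercepts every directed T→A path; (ii) no back-door T→{Y}; (iii) {T} blocks every back-door {Y}→A. Front-door holds.
P(A|do(T)) = Σ_{Y} P(Y|T) Σ_{T'} P(A|Y,T')P(T').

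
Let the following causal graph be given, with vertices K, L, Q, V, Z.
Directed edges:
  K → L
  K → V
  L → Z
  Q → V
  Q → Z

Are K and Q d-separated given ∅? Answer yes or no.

Bayes-Ball from K | ∅ reaches {L,V,Z}.
Q ∉ reach(K|∅) ⇒ K ⊥ Q | ∅.

Yes — K ⊥ Q | ∅.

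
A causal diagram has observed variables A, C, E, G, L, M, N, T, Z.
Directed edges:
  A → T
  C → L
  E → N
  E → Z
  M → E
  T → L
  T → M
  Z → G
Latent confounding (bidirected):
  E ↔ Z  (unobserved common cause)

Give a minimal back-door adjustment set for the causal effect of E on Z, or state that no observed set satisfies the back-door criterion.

desc(E)\{E}={G,N,Z}; candidates ⊆ {A,C,L,M,T}.
E↔Z: latent back-door arc(s) into E.
size 0: {}; under {} E still reaches {A,G,L,M,T,Z} ∋ Z.
size 1: {A}, {C}, {L} …(+2); under {A} E still reaches {G,L,M,T,Z} ∋ Z.
size 2: {A,C}, {A,L}, {A,M} …(+7); under {A,C} E still reaches {G,L,M,T,Z} ∋ Z.
E↔Z cannot be blocked by any observed set — no back-door set.

E→Z: no observed back-door set.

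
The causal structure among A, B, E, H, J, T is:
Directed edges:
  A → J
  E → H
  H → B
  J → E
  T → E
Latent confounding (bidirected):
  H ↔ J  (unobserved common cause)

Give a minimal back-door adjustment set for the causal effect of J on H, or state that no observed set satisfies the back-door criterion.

desc(J)\{J}={B,E,H}; candidates ⊆ {A,T}.
J↔H: latent back-door arc(s) into J.
size 0: {}; under {} J still reaches {A,B,H} ∋ H.
size 1: {A}, {T}; under {A} J still reaches {B,H} ∋ H.
size 2: {A,T}; under {A,T} J still reaches {B,H} ∋ H.
J↔H cannot be blocked by any observed set — no back-door set.

J→H: no observed back-door set.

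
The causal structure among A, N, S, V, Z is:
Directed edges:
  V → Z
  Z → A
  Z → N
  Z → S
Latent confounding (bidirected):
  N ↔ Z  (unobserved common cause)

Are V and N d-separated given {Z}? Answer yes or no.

Bayes-Ball from V | {Z} reaches {N}.
N ∈ reach(V|{Z}) ⇒ V ⊥̸ N | {Z}.

No — V and N are d-connected given {Z}.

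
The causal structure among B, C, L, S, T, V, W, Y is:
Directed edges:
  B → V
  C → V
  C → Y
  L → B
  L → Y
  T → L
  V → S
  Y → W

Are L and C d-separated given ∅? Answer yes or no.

Bayes-Ball from L | ∅ reaches {B,S,T,V,W,Y}.
C ∉ reach(L|∅) ⇒ L ⊥ C | ∅.

Yes — L ⊥ C | ∅.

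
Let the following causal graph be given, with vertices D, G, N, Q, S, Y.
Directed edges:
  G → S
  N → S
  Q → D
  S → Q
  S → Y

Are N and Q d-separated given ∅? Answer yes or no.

Bayes-Ball from N | ∅ reaches {D,Q,S,Y}.
Q ∈ reach(N|∅) ⇒ N ⊥̸ Q | ∅.

No — N and Q are d-connected given ∅.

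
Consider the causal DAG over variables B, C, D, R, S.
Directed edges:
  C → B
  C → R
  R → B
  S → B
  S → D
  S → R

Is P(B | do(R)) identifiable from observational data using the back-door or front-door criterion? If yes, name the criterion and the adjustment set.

desc(R)\{R}={B}; candidates ⊆ {C,D,S}.
size 0: {}; under {} R still reaches {B,C,D,S} ∋ B.
size 1: {C}, {D}, {S}; under {C} R still reaches {B,D,S} ∋ B.
{C,S}: R⊥B given {C,S} in G with R→· removed — back-door holds.
P(B|do(R)) = Σ_{C,S} P(B|R,C,S)·P(C,S).

P(B|do(R)): backdoor, adjust for {C, S}.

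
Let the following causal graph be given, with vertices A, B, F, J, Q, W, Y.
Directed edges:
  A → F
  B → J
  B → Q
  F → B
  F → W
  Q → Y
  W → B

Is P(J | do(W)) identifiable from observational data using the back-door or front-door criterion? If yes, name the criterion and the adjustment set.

P(J|do(W)): backdoor, adjust for {F}.

desc(W)\{W}={B,J,Q,Y}; candidates ⊆ {A,F}.
size 0: {}; under {} W still reaches {A,B,F,J,Q,Y} ∋ J.
{F}: W⊥J given {F} in G with W→· removed — back-door holds.
P(J|do(W)) = Σ_{F} P(J|W,F)·P(F).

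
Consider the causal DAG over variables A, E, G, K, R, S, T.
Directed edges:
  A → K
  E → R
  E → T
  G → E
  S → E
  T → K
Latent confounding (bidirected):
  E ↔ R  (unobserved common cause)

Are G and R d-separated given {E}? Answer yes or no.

No — G and R are d-connected given {E}.

Bayes-Ball from G | {E} reaches {R,S}.
R ∈ reach(G|{E}) ⇒ G ⊥̸ R | {E}.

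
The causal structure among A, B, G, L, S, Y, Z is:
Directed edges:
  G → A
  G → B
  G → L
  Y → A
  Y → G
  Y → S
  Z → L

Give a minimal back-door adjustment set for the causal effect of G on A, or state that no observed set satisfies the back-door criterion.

G→A: minimal back-door set {Y}.

desc(G)\{G}={A,B,L}; candidates ⊆ {S,Y,Z}.
size 0: {}; under {} G still reaches {A,S,Y} ∋ A.
{Y}: G⊥A given {Y} in G with G→· removed — back-door holds.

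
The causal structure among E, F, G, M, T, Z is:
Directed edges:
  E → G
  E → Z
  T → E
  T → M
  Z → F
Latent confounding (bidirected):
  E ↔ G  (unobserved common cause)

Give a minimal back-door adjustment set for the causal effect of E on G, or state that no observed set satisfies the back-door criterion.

desc(E)\{E}={F,G,Z}; candidates ⊆ {M,T}.
E↔G: latent back-door arc(s) into E.
size 0: {}; under {} E still reaches {G,M,T} ∋ G.
size 1: {M}, {T}; under {M} E still reaches {G,T} ∋ G.
size 2: {M,T}; under {M,T} E still reaches {G} ∋ G.
E↔G cannot be blocked by any observed set — no back-door set.

E→G: no observed back-door set.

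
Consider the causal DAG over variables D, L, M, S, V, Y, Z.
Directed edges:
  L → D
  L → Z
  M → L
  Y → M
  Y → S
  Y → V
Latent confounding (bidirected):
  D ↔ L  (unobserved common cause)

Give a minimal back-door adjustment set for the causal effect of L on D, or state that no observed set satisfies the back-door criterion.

desc(L)\{L}={D,Z}; candidates ⊆ {M,S,V,Y}.
L↔D: latent back-door arc(s) into L.
size 0: {}; under {} L still reaches {D,M,S,V,Y} ∋ D.
size 1: {M}, {S}, {V} …(+1); under {M} L still reaches {D} ∋ D.
size 2: {M,S}, {M,V}, {M,Y} …(+3); under {M,S} L still reaches {D} ∋ D.
L↔D cannot be blocked by any observed set — no back-door set.

L→D: no observed back-door set.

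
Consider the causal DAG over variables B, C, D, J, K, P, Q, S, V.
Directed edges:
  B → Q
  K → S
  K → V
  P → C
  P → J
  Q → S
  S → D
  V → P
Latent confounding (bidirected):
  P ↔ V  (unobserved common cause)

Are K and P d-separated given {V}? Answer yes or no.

Bayes-Ball from K | {V} reaches {C,D,J,P,S}.
P ∈ reach(K|{V}) ⇒ K ⊥̸ P | {V}.

No — K and P are d-connected given {V}.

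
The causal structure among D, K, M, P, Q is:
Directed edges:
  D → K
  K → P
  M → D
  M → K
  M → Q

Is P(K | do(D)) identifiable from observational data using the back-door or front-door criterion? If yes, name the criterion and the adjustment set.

P(K|do(D)): backdoor, adjust for {M}.

desc(D)\{D}={K,P}; candidates ⊆ {M,Q}.
size 0: {}; under {} D still reaches {K,M,P,Q} ∋ K.
{M}: D⊥K given {M} in G with D→· removed — back-door holds.
P(K|do(D)) = Σ_{M} P(K|D,M)·P(M).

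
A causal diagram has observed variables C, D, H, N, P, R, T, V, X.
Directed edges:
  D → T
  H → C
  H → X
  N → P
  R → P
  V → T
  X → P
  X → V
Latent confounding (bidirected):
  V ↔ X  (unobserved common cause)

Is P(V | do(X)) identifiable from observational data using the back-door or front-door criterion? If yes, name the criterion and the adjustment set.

desc(X)\{X}={P,T,V}; candidates ⊆ {C,D,H,N,R}.
X↔V: latent back-door arc(s) into X.
size 0: {}; under {} X still reaches {C,H,T,V} ∋ V.
size 1: {C}, {D}, {H} …(+2); under {C} X still reaches {H,T,V} ∋ V.
size 2: {C,D}, {C,H}, {C,N} …(+7); under {C,D} X still reaches {H,T,V} ∋ V.
X↔V cannot be blocked by any observed set — no back-door set.
No mediator lies on a directed X→…→V path.
Neither criterion identifies P(V|do(X)) in this graph.

P(V|do(X)): not identifiable (no BD/FD set).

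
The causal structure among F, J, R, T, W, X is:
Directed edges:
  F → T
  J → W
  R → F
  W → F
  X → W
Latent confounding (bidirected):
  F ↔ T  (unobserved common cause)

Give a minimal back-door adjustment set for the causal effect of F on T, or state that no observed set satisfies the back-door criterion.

desc(F)\{F}={T}; candidates ⊆ {J,R,W,X}.
F↔T: latent back-door arc(s) into F.
size 0: {}; under {} F still reaches {J,R,T,W,X} ∋ T.
size 1: {J}, {R}, {W} …(+1); under {J} F still reaches {R,T,W,X} ∋ T.
size 2: {J,R}, {J,W}, {J,X} …(+3); under {J,R} F still reaches {T,W,X} ∋ T.
F↔T cannot be blocked by any observed set — no back-door set.

F→T: no observed back-door set.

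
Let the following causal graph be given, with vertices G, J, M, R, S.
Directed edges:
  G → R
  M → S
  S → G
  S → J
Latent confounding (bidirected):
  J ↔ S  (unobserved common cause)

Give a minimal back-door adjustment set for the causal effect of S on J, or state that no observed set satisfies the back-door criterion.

S→J: no observed back-door set.

desc(S)\{S}={G,J,R}; candidates ⊆ {M}.
S↔J: latent back-door arc(s) into S.
size 0: {}; under {} S still reaches {J,M} ∋ J.
size 1: {M}; under {M} S still reaches {J} ∋ J.
S↔J cannot be blocked by any observed set — no back-door set.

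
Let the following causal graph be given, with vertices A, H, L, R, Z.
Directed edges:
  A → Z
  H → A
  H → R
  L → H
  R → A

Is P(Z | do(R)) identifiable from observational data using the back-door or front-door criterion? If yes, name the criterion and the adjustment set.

desc(R)\{R}={A,Z}; candidates ⊆ {H,L}.
size 0: {}; under {} R still reaches {A,H,L,Z} ∋ Z.
{H}: R⊥Z given {H} in G with R→· removed — back-door holds.
P(Z|do(R)) = Σ_{H} P(Z|R,H)·P(H).

P(Z|do(R)): backdoor, adjust for {H}.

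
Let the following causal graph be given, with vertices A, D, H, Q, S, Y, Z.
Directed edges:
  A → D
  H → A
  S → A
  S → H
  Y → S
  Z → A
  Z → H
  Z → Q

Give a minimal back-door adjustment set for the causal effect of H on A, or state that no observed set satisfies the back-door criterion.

H→A: minimal back-door set {S, Z}.

desc(H)\{H}={A,D}; candidates ⊆ {Q,S,Y,Z}.
size 0: {}; under {} H still reaches {A,D,Q,S,Y,Z} ∋ A.
size 1: {Q}, {S}, {Y} …(+1); under {Q} H still reaches {A,D,S,Y,Z} ∋ A.
{S,Z}: H⊥A given {S,Z} in G with H→· removed — back-door holds.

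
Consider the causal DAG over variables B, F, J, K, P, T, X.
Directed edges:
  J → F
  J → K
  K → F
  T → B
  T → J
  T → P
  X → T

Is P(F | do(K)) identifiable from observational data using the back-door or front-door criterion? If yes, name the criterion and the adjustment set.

P(F|do(K)): backdoor, adjust for {J}.

desc(K)\{K}={F}; candidates ⊆ {B,J,P,T,X}.
size 0: {}; under {} K still reaches {B,F,J,P,T,X} ∋ F.
{J}: K⊥F given {J} in G with K→· removed — back-door holds.
P(F|do(K)) = Σ_{J} P(F|K,J)·P(J).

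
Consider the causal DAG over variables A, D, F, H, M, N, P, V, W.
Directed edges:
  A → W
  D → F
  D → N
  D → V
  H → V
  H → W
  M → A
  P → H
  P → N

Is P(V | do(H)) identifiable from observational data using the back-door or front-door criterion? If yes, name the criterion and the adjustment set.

desc(H)\{H}={V,W}; candidates ⊆ {A,D,F,M,N,P}.
∅: H⊥V given ∅ in G with H→· removed — back-door holds.
P(V|do(H)) = P(V|H) — no adjustment needed.

P(V|do(H)): backdoor, adjust for ∅.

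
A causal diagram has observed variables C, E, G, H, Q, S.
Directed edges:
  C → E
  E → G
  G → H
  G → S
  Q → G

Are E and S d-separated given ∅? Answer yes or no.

No — E and S are d-connected given ∅.

Bayes-Ball from E | ∅ reaches {C,G,H,S}.
S ∈ reach(E|∅) ⇒ E ⊥̸ S | ∅.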